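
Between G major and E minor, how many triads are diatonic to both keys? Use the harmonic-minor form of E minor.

Diatonic triads of G major: G (I), Am (ii), Bm (iii), C (IV), D (V), Em (vi), F#dim (vii°).
Diatonic triads of E minor (harmonic minor): Em (i), F#dim (ii°), Gaug (III+), Am (iv), B (V), C (VI), D#dim (vii°).
Matching root and quality in both lists: Am, C, Em, F#dim.
That gives 4 common triads.

4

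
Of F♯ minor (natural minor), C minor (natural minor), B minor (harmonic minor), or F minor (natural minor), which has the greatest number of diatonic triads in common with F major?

Triads of F major: F major (I), G minor (ii), A minor (iii), B♭ major (IV), C major (V), D minor (vi), E diminished (vii°).
F♯ minor (natural minor) shares 0: none.
C minor (natural minor) shares 2: Gm, B♭.
B minor (harmonic minor) shares 0: none.
F minor (natural minor) shares 0: none.
The most common triads (2) are shared with C minor.

C minor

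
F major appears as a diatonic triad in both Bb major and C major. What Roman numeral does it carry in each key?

V in Bb major; IV in C major

The scale of Bb major is Bb C D Eb F G A; F is degree 5, and the triad built there (F-A-C) is major, so it is V.
The scale of C major is C D E F G A B; F is degree 4, and the triad built there (F-A-C) is major, so it is IV.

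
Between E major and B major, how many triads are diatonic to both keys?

Diatonic triads of E major: E major (I), F# minor (ii), G# minor (iii), A major (IV), B major (V), C# minor (vi), D# diminished (vii°).
Diatonic triads of B major: B major (I), C# minor (ii), D# minor (iii), E major (IV), F# major (V), G# minor (vi), A# diminished (vii°).
Matching root and quality in both lists: E major, G# minor, B major, C# minor.
That gives 4 common triads.

4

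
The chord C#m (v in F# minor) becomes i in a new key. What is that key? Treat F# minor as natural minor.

C# minor

The numeral i denotes a minor triad on scale degree 1. With C# on degree 1, the tonic of the new key is C#.
Degree 1 carries a minor triad in minor keys, so the destination is C# minor.
Check: the diatonic triads of C# minor (natural minor) are C#m (i), D#dim (ii°), E (III), F#m (iv), G#m (v), A (VI), B (VII) — C#m is indeed i.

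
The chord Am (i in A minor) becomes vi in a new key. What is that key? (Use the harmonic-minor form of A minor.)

C major

The numeral vi denotes a minor triad on scale degree 6. With A on degree 6, the tonic of the new key is C.
Degree 6 carries a minor triad in major keys, so the destination is C major.
Check: the diatonic triads of C major are C (I), Dm (ii), Em (iii), F (IV), G (V), Am (vi), Bdim (vii°) — Am is indeed vi.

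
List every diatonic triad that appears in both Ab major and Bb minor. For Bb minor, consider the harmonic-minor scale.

Triads in Ab major: Ab (I), Bbm (ii), Cm (iii), Db (IV), Eb (V), Fm (vi), Gdim (vii°).
Triads in Bb minor (harmonic minor): Bbm (i), Cdim (ii°), Dbaug (III+), Ebm (iv), F (V), Gb (VI), Adim (vii°).
Shared triads with their functions: Bbm (ii in Ab major, i in Bb minor).

Bbm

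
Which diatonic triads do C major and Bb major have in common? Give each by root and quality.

Triads in C major: C (I), Dm (ii), Em (iii), F (IV), G (V), Am (vi), Bdim (vii°).
Triads in Bb major: Bb (I), Cm (ii), Dm (iii), Eb (IV), F (V), Gm (vi), Adim (vii°).
Shared triads with their functions: Dm (ii in C major, iii in Bb major); F (IV in C major, V in Bb major).

Dm, F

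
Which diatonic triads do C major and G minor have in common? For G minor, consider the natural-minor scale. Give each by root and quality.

Triads in C major: C (I), Dm (ii), Em (iii), F (IV), G (V), Am (vi), Bdim (vii°).
Triads in G minor (natural minor): Gm (i), Adim (ii°), B♭ (III), Cm (iv), Dm (v), E♭ (VI), F (VII).
Shared triads with their functions: Dm (ii in C major, v in G minor); F (IV in C major, VII in G minor).

Dm, F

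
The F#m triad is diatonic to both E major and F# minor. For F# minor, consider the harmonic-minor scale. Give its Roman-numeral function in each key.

ii in E major; i in F# minor

The scale of E major is E F# G# A B C# D#; F# is degree 2, and the triad built there (F#-A-C#) is minor, so it is ii.
The scale of F# minor (harmonic minor) is F# G# A B C# D E#; F# is degree 1, and the triad built there (F#-A-C#) is minor, so it is i.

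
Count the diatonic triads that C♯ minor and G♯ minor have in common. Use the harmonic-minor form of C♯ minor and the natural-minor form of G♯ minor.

1

Diatonic triads of C♯ minor (harmonic minor): C♯m (i), D♯dim (ii°), Eaug (III+), F♯m (iv), G♯ (V), A (VI), B♯dim (vii°).
Diatonic triads of G♯ minor (natural minor): G♯m (i), A♯dim (ii°), B (III), C♯m (iv), D♯m (v), E (VI), F♯ (VII).
Matching root and quality in both lists: C♯m.
That gives 1 common triad.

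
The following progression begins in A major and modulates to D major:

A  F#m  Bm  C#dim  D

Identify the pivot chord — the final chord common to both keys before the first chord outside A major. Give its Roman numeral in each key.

Chords diatonic to A major: A, Bm, C#m, D, E, F#m, G#dim.
Reading the progression, the first chord not in that set is C#dim, so the modulation leaves A major there.
The chord immediately before C#dim is Bm, which is diatonic to both keys: ii in A major and vi in D major.

Bm — ii in A major, vi in D major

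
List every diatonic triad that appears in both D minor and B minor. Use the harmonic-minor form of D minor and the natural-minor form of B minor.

Triads in D minor (harmonic minor): Dm (i), Edim (ii°), Faug (III+), Gm (iv), A (V), Bb (VI), C#dim (vii°).
Triads in B minor (natural minor): Bm (i), C#dim (ii°), D (III), Em (iv), F#m (v), G (VI), A (VII).
Shared triads with their functions: A (V in D minor, VII in B minor); C#dim (vii° in D minor, ii° in B minor).

A, C#dim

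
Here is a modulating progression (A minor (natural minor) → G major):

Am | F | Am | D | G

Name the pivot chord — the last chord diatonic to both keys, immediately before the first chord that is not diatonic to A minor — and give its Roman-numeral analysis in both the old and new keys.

Chords diatonic to A minor: Am, Bdim, C, Dm, Em, F, G.
Reading the progression, the first chord not in that set is D, so the modulation leaves A minor there.
The chord immediately before D is Am, which is diatonic to both keys: i in A minor and ii in G major.

Am — i in A minor, ii in G major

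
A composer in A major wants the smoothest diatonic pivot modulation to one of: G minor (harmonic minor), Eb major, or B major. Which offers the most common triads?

B major

Triads of A major: A (I), Bm (ii), C#m (iii), D (IV), E (V), F#m (vi), G#dim (vii°).
G minor (harmonic minor) shares 1: D.
Eb major shares 0: none.
B major shares 2: C#m, E.
The most common triads (2) are shared with B major.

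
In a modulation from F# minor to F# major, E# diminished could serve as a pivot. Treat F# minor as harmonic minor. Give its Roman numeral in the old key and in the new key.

vii° in F# minor; vii° in F# major

The scale of F# minor (harmonic minor) is F# G# A B C# D E#; E# is degree 7, and the triad built there (E#-G#-B) is diminished, so it is vii°.
The scale of F# major is F# G# A# B C# D# E#; E# is degree 7, and the triad built there (E#-G#-B) is diminished, so it is vii°.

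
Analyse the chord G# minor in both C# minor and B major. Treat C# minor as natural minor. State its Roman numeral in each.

The scale of C# minor (natural minor) is C# D# E F# G# A B; G# is degree 5, and the triad built there (G#-B-D#) is minor, so it is v.
The scale of B major is B C# D# E F# G# A#; G# is degree 6, and the triad built there (G#-B-D#) is minor, so it is vi.

v in C# minor; vi in B major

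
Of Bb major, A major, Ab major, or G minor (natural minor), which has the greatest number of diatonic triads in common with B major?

A major

Triads of B major: B (I), C#m (ii), D#m (iii), E (IV), F# (V), G#m (vi), A#dim (vii°).
Bb major shares 0: none.
A major shares 2: C#m, E.
Ab major shares 0: none.
G minor (natural minor) shares 0: none.
The most common triads (2) are shared with A major.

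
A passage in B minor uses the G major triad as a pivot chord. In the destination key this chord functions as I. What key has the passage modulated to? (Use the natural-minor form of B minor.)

G major

The numeral I denotes a major triad on scale degree 1. With G on degree 1, the tonic of the new key is G.
Degree 1 carries a major triad in major keys, so the destination is G major.
Check: the diatonic triads of G major are G (I), Am (ii), Bm (iii), C (IV), D (V), Em (vi), F#dim (vii°) — G major is indeed I.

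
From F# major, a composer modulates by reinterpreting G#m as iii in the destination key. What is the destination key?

E major

The numeral iii denotes a minor triad on scale degree 3. With G# on degree 3, the tonic of the new key is E.
Degree 3 carries a minor triad in major keys, so the destination is E major.
Check: the diatonic triads of E major are E (I), F#m (ii), G#m (iii), A (IV), B (V), C#m (vi), D#dim (vii°) — G#m is indeed iii.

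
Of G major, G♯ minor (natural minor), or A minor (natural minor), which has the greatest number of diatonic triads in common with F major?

A minor

Triads of F major: F (I), Gm (ii), Am (iii), B♭ (IV), C (V), Dm (vi), Edim (vii°).
G major shares 2: Am, C.
G♯ minor (natural minor) shares 0: none.
A minor (natural minor) shares 4: F, Am, C, Dm.
The most common triads (4) are shared with A minor.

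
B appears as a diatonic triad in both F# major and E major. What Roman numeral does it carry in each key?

The scale of F# major is F# G# A# B C# D# E#; B is degree 4, and the triad built there (B-D#-F#) is major, so it is IV.
The scale of E major is E F# G# A B C# D#; B is degree 5, and the triad built there (B-D#-F#) is major, so it is V.

IV in F# major; V in E major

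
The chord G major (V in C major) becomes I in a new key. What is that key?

The numeral I denotes a major triad on scale degree 1. With G on degree 1, the tonic of the new key is G.
Degree 1 carries a major triad in major keys, so the destination is G major.
Check: the diatonic triads of G major are G (I), Am (ii), Bm (iii), C (IV), D (V), Em (vi), F#dim (vii°) — G major is indeed I.

G major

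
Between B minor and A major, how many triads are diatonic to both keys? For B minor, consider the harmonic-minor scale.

Diatonic triads of B minor (harmonic minor): Bm (i), C♯dim (ii°), Daug (III+), Em (iv), F♯ (V), G (VI), A♯dim (vii°).
Diatonic triads of A major: A (I), Bm (ii), C♯m (iii), D (IV), E (V), F♯m (vi), G♯dim (vii°).
Matching root and quality in both lists: Bm.
That gives 1 common triad.

1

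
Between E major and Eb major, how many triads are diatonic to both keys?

0

Diatonic triads of E major: E (I), F#m (ii), G#m (iii), A (IV), B (V), C#m (vi), D#dim (vii°).
Diatonic triads of Eb major: Eb (I), Fm (ii), Gm (iii), Ab (IV), Bb (V), Cm (vi), Ddim (vii°).
No triad has the same root and quality in both keys.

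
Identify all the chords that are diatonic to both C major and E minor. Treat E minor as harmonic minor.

C, Em, Am

Triads in C major: C major (I), D minor (ii), E minor (iii), F major (IV), G major (V), A minor (vi), B diminished (vii°).
Triads in E minor (harmonic minor): E minor (i), F# diminished (ii°), G augmented (III+), A minor (iv), B major (V), C major (VI), D# diminished (vii°).
Shared triads with their functions: C major (I in C major, VI in E minor); E minor (iii in C major, i in E minor); A minor (vi in C major, iv in E minor).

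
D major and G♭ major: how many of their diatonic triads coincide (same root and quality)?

0

Diatonic triads of D major: D major (I), E minor (ii), F♯ minor (iii), G major (IV), A major (V), B minor (vi), C♯ diminished (vii°).
Diatonic triads of G♭ major: G♭ major (I), A♭ minor (ii), B♭ minor (iii), C♭ major (IV), D♭ major (V), E♭ minor (vi), F diminished (vii°).
No triad has the same root and quality in both keys.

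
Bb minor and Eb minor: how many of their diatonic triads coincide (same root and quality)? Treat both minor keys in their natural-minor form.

4

Diatonic triads of Bb minor (natural minor): Bbm (i), Cdim (ii°), Db (III), Ebm (iv), Fm (v), Gb (VI), Ab (VII).
Diatonic triads of Eb minor (natural minor): Ebm (i), Fdim (ii°), Gb (III), Abm (iv), Bbm (v), Cb (VI), Db (VII).
Matching root and quality in both lists: Bbm, Db, Ebm, Gb.
That gives 4 common triads.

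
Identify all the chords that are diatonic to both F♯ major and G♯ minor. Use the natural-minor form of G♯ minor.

F♯, G♯m, B, D♯m

Triads in F♯ major: F♯ (I), G♯m (ii), A♯m (iii), B (IV), C♯ (V), D♯m (vi), E♯dim (vii°).
Triads in G♯ minor (natural minor): G♯m (i), A♯dim (ii°), B (III), C♯m (iv), D♯m (v), E (VI), F♯ (VII).
Shared triads with their functions: F♯ (I in F♯ major, VII in G♯ minor); G♯m (ii in F♯ major, i in G♯ minor); B (IV in F♯ major, III in G♯ minor); D♯m (vi in F♯ major, v in G♯ minor).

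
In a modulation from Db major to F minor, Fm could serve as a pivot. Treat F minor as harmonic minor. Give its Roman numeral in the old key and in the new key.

iii in Db major; i in F minor

The scale of Db major is Db Eb F Gb Ab Bb C; F is degree 3, and the triad built there (F-Ab-C) is minor, so it is iii.
The scale of F minor (harmonic minor) is F G Ab Bb C Db E; F is degree 1, and the triad built there (F-Ab-C) is minor, so it is i.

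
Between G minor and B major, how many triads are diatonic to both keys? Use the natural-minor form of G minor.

0

Diatonic triads of G minor (natural minor): Gm (i), Adim (ii°), B♭ (III), Cm (iv), Dm (v), E♭ (VI), F (VII).
Diatonic triads of B major: B (I), C♯m (ii), D♯m (iii), E (IV), F♯ (V), G♯m (vi), A♯dim (vii°).
No triad has the same root and quality in both keys.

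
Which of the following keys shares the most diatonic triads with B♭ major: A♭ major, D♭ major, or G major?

Triads of B♭ major: B♭ (I), Cm (ii), Dm (iii), E♭ (IV), F (V), Gm (vi), Adim (vii°).
A♭ major shares 2: Cm, E♭.
D♭ major shares 0: none.
G major shares 0: none.
The most common triads (2) are shared with A♭ major.

A♭ major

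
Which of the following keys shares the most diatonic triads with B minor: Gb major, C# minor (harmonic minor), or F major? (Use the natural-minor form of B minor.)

C# minor

Triads of B minor (natural minor): B minor (i), C# diminished (ii°), D major (III), E minor (iv), F# minor (v), G major (VI), A major (VII).
Gb major shares 0: none.
C# minor (harmonic minor) shares 2: F#m, A.
F major shares 0: none.
The most common triads (2) are shared with C# minor.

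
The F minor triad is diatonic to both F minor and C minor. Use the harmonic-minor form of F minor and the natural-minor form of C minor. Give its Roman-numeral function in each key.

The scale of F minor (harmonic minor) is F G Ab Bb C Db E; F is degree 1, and the triad built there (F-Ab-C) is minor, so it is i.
The scale of C minor (natural minor) is C D Eb F G Ab Bb; F is degree 4, and the triad built there (F-Ab-C) is minor, so it is iv.

i in F minor; iv in C minor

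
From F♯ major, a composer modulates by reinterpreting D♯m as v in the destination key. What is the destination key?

G♯ minor

The numeral v denotes a minor triad on scale degree 5. With D♯ on degree 5, the tonic of the new key is G♯.
Degree 5 carries a minor triad in natural-minor keys, so the destination is G♯ minor.
Check: the diatonic triads of G♯ minor (natural minor) are G♯m (i), A♯dim (ii°), B (III), C♯m (iv), D♯m (v), E (VI), F♯ (VII) — D♯m is indeed v.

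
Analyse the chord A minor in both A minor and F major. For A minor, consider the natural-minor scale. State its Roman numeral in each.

i in A minor; iii in F major

The scale of A minor (natural minor) is A B C D E F G; A is degree 1, and the triad built there (A-C-E) is minor, so it is i.
The scale of F major is F G A Bb C D E; A is degree 3, and the triad built there (A-C-E) is minor, so it is iii.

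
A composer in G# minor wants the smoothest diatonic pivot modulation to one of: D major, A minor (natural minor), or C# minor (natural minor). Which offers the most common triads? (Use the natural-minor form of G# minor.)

C# minor

Triads of G# minor (natural minor): G# minor (i), A# diminished (ii°), B major (III), C# minor (iv), D# minor (v), E major (VI), F# major (VII).
D major shares 0: none.
A minor (natural minor) shares 0: none.
C# minor (natural minor) shares 4: G#m, B, C#m, E.
The most common triads (4) are shared with C# minor.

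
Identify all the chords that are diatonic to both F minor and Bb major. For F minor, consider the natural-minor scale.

Cm, Eb

Triads in F minor (natural minor): Fm (i), Gdim (ii°), Ab (III), Bbm (iv), Cm (v), Db (VI), Eb (VII).
Triads in Bb major: Bb (I), Cm (ii), Dm (iii), Eb (IV), F (V), Gm (vi), Adim (vii°).
Shared triads with their functions: Cm (v in F minor, ii in Bb major); Eb (VII in F minor, IV in Bb major).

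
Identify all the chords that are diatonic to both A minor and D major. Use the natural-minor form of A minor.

Em, G

Triads in A minor (natural minor): A minor (i), B diminished (ii°), C major (III), D minor (iv), E minor (v), F major (VI), G major (VII).
Triads in D major: D major (I), E minor (ii), F# minor (iii), G major (IV), A major (V), B minor (vi), C# diminished (vii°).
Shared triads with their functions: E minor (v in A minor, ii in D major); G major (VII in A minor, IV in D major).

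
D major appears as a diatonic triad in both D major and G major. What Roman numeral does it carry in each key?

The scale of D major is D E F# G A B C#; D is degree 1, and the triad built there (D-F#-A) is major, so it is I.
The scale of G major is G A B C D E F#; D is degree 5, and the triad built there (D-F#-A) is major, so it is V.

I in D major; V in G major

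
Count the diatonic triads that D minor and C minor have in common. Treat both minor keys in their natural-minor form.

2

Diatonic triads of D minor (natural minor): Dm (i), Edim (ii°), F (III), Gm (iv), Am (v), Bb (VI), C (VII).
Diatonic triads of C minor (natural minor): Cm (i), Ddim (ii°), Eb (III), Fm (iv), Gm (v), Ab (VI), Bb (VII).
Matching root and quality in both lists: Gm, Bb.
That gives 2 common triads.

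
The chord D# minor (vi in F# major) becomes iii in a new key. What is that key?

B major

The numeral iii denotes a minor triad on scale degree 3. With D# on degree 3, the tonic of the new key is B.
Degree 3 carries a minor triad in major keys, so the destination is B major.
Check: the diatonic triads of B major are B (I), C#m (ii), D#m (iii), E (IV), F# (V), G#m (vi), A#dim (vii°) — D# minor is indeed iii.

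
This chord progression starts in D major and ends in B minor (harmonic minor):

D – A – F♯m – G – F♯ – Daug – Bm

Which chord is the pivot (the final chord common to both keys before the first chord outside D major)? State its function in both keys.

G — IV in D major, VI in B minor

Chords diatonic to D major: D, Em, F♯m, G, A, Bm, C♯dim.
Reading the progression, the first chord not in that set is F♯, so the modulation leaves D major there.
The chord immediately before F♯ is G, which is diatonic to both keys: IV in D major and VI in B minor.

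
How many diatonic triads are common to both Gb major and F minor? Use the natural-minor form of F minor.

Diatonic triads of Gb major: Gb major (I), Ab minor (ii), Bb minor (iii), Cb major (IV), Db major (V), Eb minor (vi), F diminished (vii°).
Diatonic triads of F minor (natural minor): F minor (i), G diminished (ii°), Ab major (III), Bb minor (iv), C minor (v), Db major (VI), Eb major (VII).
Matching root and quality in both lists: Bb minor, Db major.
That gives 2 common triads.

2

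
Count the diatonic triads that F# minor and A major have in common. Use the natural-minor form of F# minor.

7

Diatonic triads of F# minor (natural minor): F# minor (i), G# diminished (ii°), A major (III), B minor (iv), C# minor (v), D major (VI), E major (VII).
Diatonic triads of A major: A major (I), B minor (ii), C# minor (iii), D major (IV), E major (V), F# minor (vi), G# diminished (vii°).
Matching root and quality in both lists: F# minor, G# diminished, A major, B minor, C# minor, D major, E major.
That gives 7 common triads.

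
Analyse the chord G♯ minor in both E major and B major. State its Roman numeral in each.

iii in E major; vi in B major

The scale of E major is E F♯ G♯ A B C♯ D♯; G♯ is degree 3, and the triad built there (G♯-B-D♯) is minor, so it is iii.
The scale of B major is B C♯ D♯ E F♯ G♯ A♯; G♯ is degree 6, and the triad built there (G♯-B-D♯) is minor, so it is vi.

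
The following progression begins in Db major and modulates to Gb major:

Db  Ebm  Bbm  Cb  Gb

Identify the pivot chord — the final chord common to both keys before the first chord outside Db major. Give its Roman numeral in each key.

Bbm — vi in Db major, iii in Gb major

Chords diatonic to Db major: Db, Ebm, Fm, Gb, Ab, Bbm, Cdim.
Reading the progression, the first chord not in that set is Cb, so the modulation leaves Db major there.
The chord immediately before Cb is Bbm, which is diatonic to both keys: vi in Db major and iii in Gb major.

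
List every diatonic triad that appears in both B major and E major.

Triads in B major: B (I), C#m (ii), D#m (iii), E (IV), F# (V), G#m (vi), A#dim (vii°).
Triads in E major: E (I), F#m (ii), G#m (iii), A (IV), B (V), C#m (vi), D#dim (vii°).
Shared triads with their functions: B (I in B major, V in E major); C#m (ii in B major, vi in E major); E (IV in B major, I in E major); G#m (vi in B major, iii in E major).

B, C#m, E, G#m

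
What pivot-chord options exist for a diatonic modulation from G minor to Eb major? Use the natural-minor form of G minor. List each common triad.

Triads in G minor (natural minor): G minor (i), A diminished (ii°), Bb major (III), C minor (iv), D minor (v), Eb major (VI), F major (VII).
Triads in Eb major: Eb major (I), F minor (ii), G minor (iii), Ab major (IV), Bb major (V), C minor (vi), D diminished (vii°).
Shared triads with their functions: G minor (i in G minor, iii in Eb major); Bb major (III in G minor, V in Eb major); C minor (iv in G minor, vi in Eb major); Eb major (VI in G minor, I in Eb major).

Gm, Bb, Cm, Eb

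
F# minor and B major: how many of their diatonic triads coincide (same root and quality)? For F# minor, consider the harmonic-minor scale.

Diatonic triads of F# minor (harmonic minor): F# minor (i), G# diminished (ii°), A augmented (III+), B minor (iv), C# major (V), D major (VI), E# diminished (vii°).
Diatonic triads of B major: B major (I), C# minor (ii), D# minor (iii), E major (IV), F# major (V), G# minor (vi), A# diminished (vii°).
No triad has the same root and quality in both keys.

0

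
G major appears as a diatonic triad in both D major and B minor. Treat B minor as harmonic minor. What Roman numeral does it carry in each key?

The scale of D major is D E F# G A B C#; G is degree 4, and the triad built there (G-B-D) is major, so it is IV.
The scale of B minor (harmonic minor) is B C# D E F# G A#; G is degree 6, and the triad built there (G-B-D) is major, so it is VI.

IV in D major; VI in B minor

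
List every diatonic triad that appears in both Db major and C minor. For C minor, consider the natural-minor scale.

Fm, Ab

Triads in Db major: Db (I), Ebm (ii), Fm (iii), Gb (IV), Ab (V), Bbm (vi), Cdim (vii°).
Triads in C minor (natural minor): Cm (i), Ddim (ii°), Eb (III), Fm (iv), Gm (v), Ab (VI), Bb (VII).
Shared triads with their functions: Fm (iii in Db major, iv in C minor); Ab (V in Db major, VI in C minor).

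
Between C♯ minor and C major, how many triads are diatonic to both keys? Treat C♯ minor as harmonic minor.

Diatonic triads of C♯ minor (harmonic minor): C♯m (i), D♯dim (ii°), Eaug (III+), F♯m (iv), G♯ (V), A (VI), B♯dim (vii°).
Diatonic triads of C major: C (I), Dm (ii), Em (iii), F (IV), G (V), Am (vi), Bdim (vii°).
No triad has the same root and quality in both keys.

0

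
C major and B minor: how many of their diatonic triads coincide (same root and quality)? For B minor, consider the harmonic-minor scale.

Diatonic triads of C major: C (I), Dm (ii), Em (iii), F (IV), G (V), Am (vi), Bdim (vii°).
Diatonic triads of B minor (harmonic minor): Bm (i), C#dim (ii°), Daug (III+), Em (iv), F# (V), G (VI), A#dim (vii°).
Matching root and quality in both lists: Em, G.
That gives 2 common triads.

2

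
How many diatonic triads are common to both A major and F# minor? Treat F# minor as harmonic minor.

Diatonic triads of A major: A major (I), B minor (ii), C# minor (iii), D major (IV), E major (V), F# minor (vi), G# diminished (vii°).
Diatonic triads of F# minor (harmonic minor): F# minor (i), G# diminished (ii°), A augmented (III+), B minor (iv), C# major (V), D major (VI), E# diminished (vii°).
Matching root and quality in both lists: B minor, D major, F# minor, G# diminished.
That gives 4 common triads.

4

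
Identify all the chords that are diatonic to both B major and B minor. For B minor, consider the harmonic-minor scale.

F#, A#dim

Triads in B major: B (I), C#m (ii), D#m (iii), E (IV), F# (V), G#m (vi), A#dim (vii°).
Triads in B minor (harmonic minor): Bm (i), C#dim (ii°), Daug (III+), Em (iv), F# (V), G (VI), A#dim (vii°).
Shared triads with their functions: F# (V in B major, V in B minor); A#dim (vii° in B major, vii° in B minor).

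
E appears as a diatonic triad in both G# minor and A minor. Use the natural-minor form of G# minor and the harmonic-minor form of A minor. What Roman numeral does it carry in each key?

The scale of G# minor (natural minor) is G# A# B C# D# E F#; E is degree 6, and the triad built there (E-G#-B) is major, so it is VI.
The scale of A minor (harmonic minor) is A B C D E F G#; E is degree 5, and the triad built there (E-G#-B) is major, so it is V.

VI in G# minor; V in A minor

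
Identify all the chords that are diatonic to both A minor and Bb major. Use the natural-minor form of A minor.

Dm, F

Triads in A minor (natural minor): Am (i), Bdim (ii°), C (III), Dm (iv), Em (v), F (VI), G (VII).
Triads in Bb major: Bb (I), Cm (ii), Dm (iii), Eb (IV), F (V), Gm (vi), Adim (vii°).
Shared triads with their functions: Dm (iv in A minor, iii in Bb major); F (VI in A minor, V in Bb major).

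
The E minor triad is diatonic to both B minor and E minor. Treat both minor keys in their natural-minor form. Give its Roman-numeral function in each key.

iv in B minor; i in E minor

The scale of B minor (natural minor) is B C# D E F# G A; E is degree 4, and the triad built there (E-G-B) is minor, so it is iv.
The scale of E minor (natural minor) is E F# G A B C D; E is degree 1, and the triad built there (E-G-B) is minor, so it is i.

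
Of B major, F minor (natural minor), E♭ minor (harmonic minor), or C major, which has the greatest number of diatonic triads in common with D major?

Triads of D major: D (I), Em (ii), F♯m (iii), G (IV), A (V), Bm (vi), C♯dim (vii°).
B major shares 0: none.
F minor (natural minor) shares 0: none.
E♭ minor (harmonic minor) shares 0: none.
C major shares 2: Em, G.
The most common triads (2) are shared with C major.

C major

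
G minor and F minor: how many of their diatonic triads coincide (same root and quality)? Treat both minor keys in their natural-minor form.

2

Diatonic triads of G minor (natural minor): Gm (i), Adim (ii°), Bb (III), Cm (iv), Dm (v), Eb (VI), F (VII).
Diatonic triads of F minor (natural minor): Fm (i), Gdim (ii°), Ab (III), Bbm (iv), Cm (v), Db (VI), Eb (VII).
Matching root and quality in both lists: Cm, Eb.
That gives 2 common triads.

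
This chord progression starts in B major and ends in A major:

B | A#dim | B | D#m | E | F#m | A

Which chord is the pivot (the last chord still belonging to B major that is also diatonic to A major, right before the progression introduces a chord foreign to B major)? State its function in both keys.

Chords diatonic to B major: B, C#m, D#m, E, F#, G#m, A#dim.
Reading the progression, the first chord not in that set is F#m, so the modulation leaves B major there.
The chord immediately before F#m is E, which is diatonic to both keys: IV in B major and V in A major.

E — IV in B major, V in A major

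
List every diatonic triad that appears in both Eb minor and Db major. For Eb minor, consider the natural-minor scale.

Triads in Eb minor (natural minor): Eb minor (i), F diminished (ii°), Gb major (III), Ab minor (iv), Bb minor (v), Cb major (VI), Db major (VII).
Triads in Db major: Db major (I), Eb minor (ii), F minor (iii), Gb major (IV), Ab major (V), Bb minor (vi), C diminished (vii°).
Shared triads with their functions: Eb minor (i in Eb minor, ii in Db major); Gb major (III in Eb minor, IV in Db major); Bb minor (v in Eb minor, vi in Db major); Db major (VII in Eb minor, I in Db major).

Ebm, Gb, Bbm, Db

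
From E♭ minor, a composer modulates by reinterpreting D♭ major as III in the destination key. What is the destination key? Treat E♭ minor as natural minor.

B♭ minor

The numeral III denotes a major triad on scale degree 3. With D♭ on degree 3, the tonic of the new key is B♭.
Degree 3 carries a major triad in natural-minor keys, so the destination is B♭ minor.
Check: the diatonic triads of B♭ minor (natural minor) are B♭m (i), Cdim (ii°), D♭ (III), E♭m (iv), Fm (v), G♭ (VI), A♭ (VII) — D♭ major is indeed III.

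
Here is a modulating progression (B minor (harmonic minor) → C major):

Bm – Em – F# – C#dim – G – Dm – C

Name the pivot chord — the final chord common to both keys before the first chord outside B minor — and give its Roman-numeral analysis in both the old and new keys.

Chords diatonic to B minor: Bm, C#dim, Daug, Em, F#, G, A#dim.
Reading the progression, the first chord not in that set is Dm, so the modulation leaves B minor there.
The chord immediately before Dm is G, which is diatonic to both keys: VI in B minor and V in C major.

G — VI in B minor, V in C major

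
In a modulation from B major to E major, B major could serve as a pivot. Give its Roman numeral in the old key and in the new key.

The scale of B major is B C# D# E F# G# A#; B is degree 1, and the triad built there (B-D#-F#) is major, so it is I.
The scale of E major is E F# G# A B C# D#; B is degree 5, and the triad built there (B-D#-F#) is major, so it is V.

I in B major; V in E major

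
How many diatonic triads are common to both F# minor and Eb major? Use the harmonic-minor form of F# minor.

Diatonic triads of F# minor (harmonic minor): F#m (i), G#dim (ii°), Aaug (III+), Bm (iv), C# (V), D (VI), E#dim (vii°).
Diatonic triads of Eb major: Eb (I), Fm (ii), Gm (iii), Ab (IV), Bb (V), Cm (vi), Ddim (vii°).
No triad has the same root and quality in both keys.

0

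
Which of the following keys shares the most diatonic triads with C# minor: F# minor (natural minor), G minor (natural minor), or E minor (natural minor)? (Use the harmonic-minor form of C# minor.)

Triads of C# minor (harmonic minor): C#m (i), D#dim (ii°), Eaug (III+), F#m (iv), G# (V), A (VI), B#dim (vii°).
F# minor (natural minor) shares 3: C#m, F#m, A.
G minor (natural minor) shares 0: none.
E minor (natural minor) shares 0: none.
The most common triads (3) are shared with F# minor.

F# minor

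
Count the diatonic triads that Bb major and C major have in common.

2

Diatonic triads of Bb major: Bb major (I), C minor (ii), D minor (iii), Eb major (IV), F major (V), G minor (vi), A diminished (vii°).
Diatonic triads of C major: C major (I), D minor (ii), E minor (iii), F major (IV), G major (V), A minor (vi), B diminished (vii°).
Matching root and quality in both lists: D minor, F major.
That gives 2 common triads.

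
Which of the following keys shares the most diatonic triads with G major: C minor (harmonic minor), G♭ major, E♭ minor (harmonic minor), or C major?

C major

Triads of G major: G major (I), A minor (ii), B minor (iii), C major (IV), D major (V), E minor (vi), F♯ diminished (vii°).
C minor (harmonic minor) shares 1: G.
G♭ major shares 0: none.
E♭ minor (harmonic minor) shares 0: none.
C major shares 4: G, Am, C, Em.
The most common triads (4) are shared with C major.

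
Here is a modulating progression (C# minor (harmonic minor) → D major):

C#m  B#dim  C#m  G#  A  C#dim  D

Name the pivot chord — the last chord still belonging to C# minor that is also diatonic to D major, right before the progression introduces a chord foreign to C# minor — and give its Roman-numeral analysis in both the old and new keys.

Chords diatonic to C# minor: C#m, D#dim, Eaug, F#m, G#, A, B#dim.
Reading the progression, the first chord not in that set is C#dim, so the modulation leaves C# minor there.
The chord immediately before C#dim is A, which is diatonic to both keys: VI in C# minor and V in D major.

A — VI in C# minor, V in D major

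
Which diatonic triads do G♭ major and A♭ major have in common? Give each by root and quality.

B♭m, D♭

Triads in G♭ major: G♭ (I), A♭m (ii), B♭m (iii), C♭ (IV), D♭ (V), E♭m (vi), Fdim (vii°).
Triads in A♭ major: A♭ (I), B♭m (ii), Cm (iii), D♭ (IV), E♭ (V), Fm (vi), Gdim (vii°).
Shared triads with their functions: B♭m (iii in G♭ major, ii in A♭ major); D♭ (V in G♭ major, IV in A♭ major).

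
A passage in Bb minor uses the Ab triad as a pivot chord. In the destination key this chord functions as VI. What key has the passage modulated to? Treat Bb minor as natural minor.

The numeral VI denotes a major triad on scale degree 6. With Ab on degree 6, the tonic of the new key is C.
Degree 6 carries a major triad in minor keys, so the destination is C minor.
Check: the diatonic triads of C minor (natural minor) are Cm (i), Ddim (ii°), Eb (III), Fm (iv), Gm (v), Ab (VI), Bb (VII) — Ab is indeed VI.

C minor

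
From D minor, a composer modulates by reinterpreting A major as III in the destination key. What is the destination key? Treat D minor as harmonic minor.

The numeral III denotes a major triad on scale degree 3. With A on degree 3, the tonic of the new key is F#.
Degree 3 carries a major triad in natural-minor keys, so the destination is F# minor.
Check: the diatonic triads of F# minor (natural minor) are F#m (i), G#dim (ii°), A (III), Bm (iv), C#m (v), D (VI), E (VII) — A major is indeed III.

F# minor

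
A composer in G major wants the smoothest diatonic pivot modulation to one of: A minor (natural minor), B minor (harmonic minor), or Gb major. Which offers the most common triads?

Triads of G major: G major (I), A minor (ii), B minor (iii), C major (IV), D major (V), E minor (vi), F# diminished (vii°).
A minor (natural minor) shares 4: G, Am, C, Em.
B minor (harmonic minor) shares 3: G, Bm, Em.
Gb major shares 0: none.
The most common triads (4) are shared with A minor.

A minor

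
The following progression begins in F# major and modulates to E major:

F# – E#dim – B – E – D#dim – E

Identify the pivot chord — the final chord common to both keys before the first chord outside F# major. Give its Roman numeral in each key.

Chords diatonic to F# major: F#, G#m, A#m, B, C#, D#m, E#dim.
Reading the progression, the first chord not in that set is E, so the modulation leaves F# major there.
The chord immediately before E is B, which is diatonic to both keys: IV in F# major and V in E major.

B — IV in F# major, V in E major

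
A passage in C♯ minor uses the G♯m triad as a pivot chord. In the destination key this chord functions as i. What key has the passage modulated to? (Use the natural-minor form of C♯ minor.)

G♯ minor

The numeral i denotes a minor triad on scale degree 1. With G♯ on degree 1, the tonic of the new key is G♯.
Degree 1 carries a minor triad in minor keys, so the destination is G♯ minor.
Check: the diatonic triads of G♯ minor (natural minor) are G♯m (i), A♯dim (ii°), B (III), C♯m (iv), D♯m (v), E (VI), F♯ (VII) — G♯m is indeed i.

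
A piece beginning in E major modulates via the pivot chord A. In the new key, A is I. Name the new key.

A major

The numeral I denotes a major triad on scale degree 1. With A on degree 1, the tonic of the new key is A.
Degree 1 carries a major triad in major keys, so the destination is A major.
Check: the diatonic triads of A major are A (I), Bm (ii), C#m (iii), D (IV), E (V), F#m (vi), G#dim (vii°) — A is indeed I.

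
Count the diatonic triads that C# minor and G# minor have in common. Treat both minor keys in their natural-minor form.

Diatonic triads of C# minor (natural minor): C# minor (i), D# diminished (ii°), E major (III), F# minor (iv), G# minor (v), A major (VI), B major (VII).
Diatonic triads of G# minor (natural minor): G# minor (i), A# diminished (ii°), B major (III), C# minor (iv), D# minor (v), E major (VI), F# major (VII).
Matching root and quality in both lists: C# minor, E major, G# minor, B major.
That gives 4 common triads.

4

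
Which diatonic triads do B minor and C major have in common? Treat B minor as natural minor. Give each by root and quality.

Em, G

Triads in B minor (natural minor): Bm (i), C#dim (ii°), D (III), Em (iv), F#m (v), G (VI), A (VII).
Triads in C major: C (I), Dm (ii), Em (iii), F (IV), G (V), Am (vi), Bdim (vii°).
Shared triads with their functions: Em (iv in B minor, iii in C major); G (VI in B minor, V in C major).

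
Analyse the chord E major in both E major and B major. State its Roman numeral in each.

The scale of E major is E F♯ G♯ A B C♯ D♯; E is degree 1, and the triad built there (E-G♯-B) is major, so it is I.
The scale of B major is B C♯ D♯ E F♯ G♯ A♯; E is degree 4, and the triad built there (E-G♯-B) is major, so it is IV.

I in E major; IV in B major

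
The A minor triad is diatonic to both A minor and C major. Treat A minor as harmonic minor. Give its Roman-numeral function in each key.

The scale of A minor (harmonic minor) is A B C D E F G#; A is degree 1, and the triad built there (A-C-E) is minor, so it is i.
The scale of C major is C D E F G A B; A is degree 6, and the triad built there (A-C-E) is minor, so it is vi.

i in A minor; vi in C major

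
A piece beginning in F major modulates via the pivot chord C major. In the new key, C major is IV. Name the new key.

The numeral IV denotes a major triad on scale degree 4. With C on degree 4, the tonic of the new key is G.
Degree 4 carries a major triad in major keys, so the destination is G major.
Check: the diatonic triads of G major are G (I), Am (ii), Bm (iii), C (IV), D (V), Em (vi), F#dim (vii°) — C major is indeed IV.

G major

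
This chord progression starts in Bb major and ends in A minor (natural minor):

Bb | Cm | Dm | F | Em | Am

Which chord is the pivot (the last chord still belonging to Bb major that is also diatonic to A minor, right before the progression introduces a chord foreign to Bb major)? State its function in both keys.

F — V in Bb major, VI in A minor

Chords diatonic to Bb major: Bb, Cm, Dm, Eb, F, Gm, Adim.
Reading the progression, the first chord not in that set is Em, so the modulation leaves Bb major there.
The chord immediately before Em is F, which is diatonic to both keys: V in Bb major and VI in A minor.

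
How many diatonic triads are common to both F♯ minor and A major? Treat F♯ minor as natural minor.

7

Diatonic triads of F♯ minor (natural minor): F♯ minor (i), G♯ diminished (ii°), A major (III), B minor (iv), C♯ minor (v), D major (VI), E major (VII).
Diatonic triads of A major: A major (I), B minor (ii), C♯ minor (iii), D major (IV), E major (V), F♯ minor (vi), G♯ diminished (vii°).
Matching root and quality in both lists: F♯ minor, G♯ diminished, A major, B minor, C♯ minor, D major, E major.
That gives 7 common triads.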